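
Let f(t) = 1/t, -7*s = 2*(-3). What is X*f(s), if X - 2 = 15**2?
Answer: 1589/6 ≈ 264.83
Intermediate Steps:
X = 227 (X = 2 + 15**2 = 2 + 225 = 227)
s = 6/7 (s = -2*(-3)/7 = -1/7*(-6) = 6/7 ≈ 0.85714)
X*f(s) = 227/(6/7) = 227*(7/6) = 1589/6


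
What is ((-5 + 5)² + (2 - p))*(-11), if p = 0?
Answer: -22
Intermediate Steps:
((-5 + 5)² + (2 - p))*(-11) = ((-5 + 5)² + (2 - 1*0))*(-11) = (0² + (2 + 0))*(-11) = (0 + 2)*(-11) = 2*(-11) = -22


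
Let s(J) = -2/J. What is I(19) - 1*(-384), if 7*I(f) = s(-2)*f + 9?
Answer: 388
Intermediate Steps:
I(f) = 9/7 + f/7 (I(f) = ((-2/(-2))*f + 9)/7 = ((-2*(-1/2))*f + 9)/7 = (1*f + 9)/7 = (f + 9)/7 = (9 + f)/7 = 9/7 + f/7)
I(19) - 1*(-384) = (9/7 + (1/7)*19) - 1*(-384) = (9/7 + 19/7) + 384 = 4 + 384 = 388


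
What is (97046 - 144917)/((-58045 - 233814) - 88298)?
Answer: 15957/126719 ≈ 0.12592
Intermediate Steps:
(97046 - 144917)/((-58045 - 233814) - 88298) = -47871/(-291859 - 88298) = -47871/(-380157) = -47871*(-1/380157) = 15957/126719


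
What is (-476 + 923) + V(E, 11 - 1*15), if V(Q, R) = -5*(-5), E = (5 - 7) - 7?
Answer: 472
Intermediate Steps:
E = -9 (E = -2 - 7 = -9)
V(Q, R) = 25
(-476 + 923) + V(E, 11 - 1*15) = (-476 + 923) + 25 = 447 + 25 = 472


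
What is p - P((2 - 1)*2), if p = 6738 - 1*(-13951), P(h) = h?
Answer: 20687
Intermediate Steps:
p = 20689 (p = 6738 + 13951 = 20689)
p - P((2 - 1)*2) = 20689 - (2 - 1)*2 = 20689 - 2 = 20687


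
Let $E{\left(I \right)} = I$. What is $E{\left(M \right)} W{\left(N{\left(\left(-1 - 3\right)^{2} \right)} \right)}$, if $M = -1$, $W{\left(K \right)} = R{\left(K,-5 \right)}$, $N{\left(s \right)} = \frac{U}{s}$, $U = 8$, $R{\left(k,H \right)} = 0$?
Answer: $0$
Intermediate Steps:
$N{\left(s \right)} = \frac{8}{s}$
$W{\left(K \right)} = 0$
$E{\left(M \right)} W{\left(N{\left(\left(-1 - 3\right)^{2} \right)} \right)} = \left(-1\right) 0 = 0$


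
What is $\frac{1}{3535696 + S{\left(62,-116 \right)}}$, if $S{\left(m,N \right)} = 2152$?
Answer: $\frac{1}{3537848} \approx 2.8266 \cdot 10^{-7}$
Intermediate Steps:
$\frac{1}{3535696 + S{\left(62,-116 \right)}} = \frac{1}{3535696 + 2152} = \frac{1}{3537848}$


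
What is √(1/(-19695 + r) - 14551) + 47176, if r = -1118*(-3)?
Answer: 47176 + 2*I*√971382133293/16341 ≈ 47176.0 + 120.63*I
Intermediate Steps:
r = 3354
√(1/(-19695 + r) - 14551) + 47176 = √(1/(-19695 + 3354) - 14551) + 47176 = √(1/(-16341) - 14551) + 47176 = √(-1/16341 - 14551) + 47176 = √(-237777892/16341) + 47176 = 2*I*√971382133293/16341 + 47176 = 47176 + 2*I*√971382133293/16341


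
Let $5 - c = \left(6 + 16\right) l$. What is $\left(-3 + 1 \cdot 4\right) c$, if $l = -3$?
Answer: $71$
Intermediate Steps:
$c = 71$ ($c = 5 - \left(6 + 16\right) \left(-3\right) = 5 - 22 \left(-3\right) = 5 - -66 = 5 + 66 = 71$)
$\left(-3 + 1 \cdot 4\right) c = \left(-3 + 1 \cdot 4\right) 71 = \left(-3 + 4\right) 71 = 1 \cdot 71 = 71$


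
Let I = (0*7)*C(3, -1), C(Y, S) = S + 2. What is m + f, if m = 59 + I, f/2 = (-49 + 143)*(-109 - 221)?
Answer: -61981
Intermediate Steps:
C(Y, S) = 2 + S
f = -62040 (f = 2*((-49 + 143)*(-109 - 221)) = 2*(94*(-330)) = 2*(-31020) = -62040)
I = 0 (I = (0*7)*(2 - 1) = 0*1 = 0)
m = 59 (m = 59 + 0 = 59)
m + f = 59 - 62040 = -61981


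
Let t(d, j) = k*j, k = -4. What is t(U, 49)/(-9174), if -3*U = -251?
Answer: 98/4587 ≈ 0.021365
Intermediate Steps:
U = 251/3 (U = -⅓*(-251) = 251/3 ≈ 83.667)
t(d, j) = -4*j
t(U, 49)/(-9174) = -4*49/(-9174) = -196*(-1/9174) = 98/4587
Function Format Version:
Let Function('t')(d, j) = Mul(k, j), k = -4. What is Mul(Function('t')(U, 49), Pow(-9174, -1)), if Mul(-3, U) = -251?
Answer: Rational(98, 4587) ≈ 0.021365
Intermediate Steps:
U = Rational(251, 3) (U = Mul(Rational(-1, 3), -251) = Rational(251, 3) ≈ 83.667)
Function('t')(d, j) = Mul(-4, j)
Mul(Function('t')(U, 49), Pow(-9174, -1)) = Mul(Mul(-4, 49), Pow(-9174, -1)) = Mul(-196, Rational(-1, 9174)) = Rational(98, 4587)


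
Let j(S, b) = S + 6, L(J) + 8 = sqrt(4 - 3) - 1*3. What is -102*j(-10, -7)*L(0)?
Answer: -4080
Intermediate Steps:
L(J) = -10 (L(J) = -8 + (sqrt(4 - 3) - 1*3) = -8 + (sqrt(1) - 3) = -8 + (1 - 3) = -8 - 2 = -10)
j(S, b) = 6 + S
-102*j(-10, -7)*L(0) = -102*(6 - 10)*(-10) = -(-408)*(-10) = -102*40 = -4080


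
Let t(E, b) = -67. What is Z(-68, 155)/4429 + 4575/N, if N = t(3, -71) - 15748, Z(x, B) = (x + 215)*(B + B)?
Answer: 140085375/14008927 ≈ 9.9997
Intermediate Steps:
Z(x, B) = 2*B*(215 + x) (Z(x, B) = (215 + x)*(2*B) = 2*B*(215 + x))
N = -15815 (N = -67 - 15748 = -15815)
Z(-68, 155)/4429 + 4575/N = (2*155*(215 - 68))/4429 + 4575/(-15815) = (2*155*147)*(1/4429) + 4575*(-1/15815) = 45570*(1/4429) - 915/3163 = 45570/4429 - 915/3163 = 140085375/14008927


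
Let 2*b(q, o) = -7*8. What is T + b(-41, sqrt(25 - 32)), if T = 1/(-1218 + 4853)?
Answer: -101779/3635 ≈ -28.000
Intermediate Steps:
b(q, o) = -28 (b(q, o) = (-7*8)/2 = (1/2)*(-56) = -28)
T = 1/3635 ≈ 0.00027510
T + b(-41, sqrt(25 - 32)) = 1/3635 - 28 = -101779/3635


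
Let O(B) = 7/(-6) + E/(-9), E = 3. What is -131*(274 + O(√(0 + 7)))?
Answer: -71395/2 ≈ -35698.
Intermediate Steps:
O(B) = -3/2 (O(B) = 7/(-6) + 3/(-9) = 7*(-⅙) + 3*(-⅑) = -7/6 - ⅓ = -3/2)
-131*(274 + O(√(0 + 7))) = -131*(274 - 3/2) = -131*545/2 = -71395/2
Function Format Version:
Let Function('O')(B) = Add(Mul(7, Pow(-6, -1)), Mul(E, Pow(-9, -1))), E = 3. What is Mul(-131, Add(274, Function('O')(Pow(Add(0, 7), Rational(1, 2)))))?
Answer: Rational(-71395, 2) ≈ -35698.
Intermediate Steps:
Function('O')(B) = Rational(-3, 2) (Function('O')(B) = Add(Mul(7, Pow(-6, -1)), Mul(3, Pow(-9, -1))) = Add(Mul(7, Rational(-1, 6)), Mul(3, Rational(-1, 9))) = Add(Rational(-7, 6), Rational(-1, 3)) = Rational(-3, 2))
Mul(-131, Add(274, Function('O')(Pow(Add(0, 7), Rational(1, 2))))) = Mul(-131, Add(274, Rational(-3, 2))) = Mul(-131, Rational(545, 2)) = Rational(-71395, 2)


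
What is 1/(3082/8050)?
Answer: 175/67 ≈ 2.6119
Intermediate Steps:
1/(3082/8050) = 1/(3082*(1/8050)) = 1/(67/175) = 175/67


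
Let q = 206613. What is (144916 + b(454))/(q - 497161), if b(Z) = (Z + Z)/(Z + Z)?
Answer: -144917/290548 ≈ -0.49877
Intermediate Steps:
b(Z) = 1 (b(Z) = (2*Z)/((2*Z)) = (2*Z)*(1/(2*Z)) = 1)
(144916 + b(454))/(q - 497161) = (144916 + 1)/(206613 - 497161) = 144917/(-290548) = 144917*(-1/290548) = -144917/290548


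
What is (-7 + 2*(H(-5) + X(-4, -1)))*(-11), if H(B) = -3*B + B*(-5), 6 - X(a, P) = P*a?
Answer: -847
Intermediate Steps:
X(a, P) = 6 - P*a
H(B) = -8*B (H(B) = -3*B - 5*B = -8*B)
(-7 + 2*(H(-5) + X(-4, -1)))*(-11) = (-7 + 2*(-8*(-5) + (6 - 1*(-1)*(-4))))*(-11) = (-7 + 2*(40 + (6 - 4)))*(-11) = (-7 + 2*(40 + 2))*(-11) = (-7 + 2*42)*(-11) = (-7 + 84)*(-11) = 77*(-11) = -847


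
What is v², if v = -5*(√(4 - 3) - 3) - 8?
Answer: 4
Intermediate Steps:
v = 2 (v = -5*(√1 - 3) - 8 = -5*(1 - 3) - 8 = -5*(-2) - 8 = 10 - 8 = 2)
v² = 2² = 4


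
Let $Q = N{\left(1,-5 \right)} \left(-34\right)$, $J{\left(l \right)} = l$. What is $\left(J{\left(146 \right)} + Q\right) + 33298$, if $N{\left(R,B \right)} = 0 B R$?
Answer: $33444$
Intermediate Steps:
$N{\left(R,B \right)} = 0$ ($N{\left(R,B \right)} = 0 R = 0$)
$Q = 0$ ($Q = 0 \left(-34\right) = 0$)
$\left(J{\left(146 \right)} + Q\right) + 33298 = \left(146 + 0\right) + 33298 = 146 + 33298 = 33444$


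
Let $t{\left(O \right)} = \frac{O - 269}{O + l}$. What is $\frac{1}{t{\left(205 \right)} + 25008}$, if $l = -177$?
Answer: $\frac{7}{175040} \approx 3.9991 \cdot 10^{-5}$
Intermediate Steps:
$t{\left(O \right)} = \frac{-269 + O}{-177 + O}$ ($t{\left(O \right)} = \frac{O - 269}{O - 177} = \frac{-269 + O}{-177 + O}$)
$\frac{1}{t{\left(205 \right)} + 25008} = \frac{1}{\frac{-269 + 205}{-177 + 205} + 25008} = \frac{1}{\frac{1}{28} \left(-64\right) + 25008} = \frac{1}{- \frac{16}{7} + 25008} = \frac{1}{\frac{175040}{7}} = \frac{7}{175040}$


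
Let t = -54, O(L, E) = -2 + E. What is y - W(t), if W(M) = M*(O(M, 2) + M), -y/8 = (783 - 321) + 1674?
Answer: -20004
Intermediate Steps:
y = -17088 (y = -8*((783 - 321) + 1674) = -8*(462 + 1674) = -8*2136 = -17088)
W(M) = M² (W(M) = M*((-2 + 2) + M) = M*(0 + M) = M*M = M²)
y - W(t) = -17088 - 1*(-54)² = -17088 - 1*2916 = -17088 - 2916 = -20004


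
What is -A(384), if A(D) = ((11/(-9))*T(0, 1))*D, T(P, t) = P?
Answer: 0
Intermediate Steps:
A(D) = 0 (A(D) = ((11/(-9))*0)*D = ((11*(-⅑))*0)*D = (-11/9*0)*D = 0*D = 0)
-A(384) = -1*0 = 0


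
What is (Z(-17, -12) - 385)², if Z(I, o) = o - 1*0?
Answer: 157609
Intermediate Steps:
Z(I, o) = o (Z(I, o) = o + 0 = o)
(Z(-17, -12) - 385)² = (-12 - 385)² = (-397)² = 157609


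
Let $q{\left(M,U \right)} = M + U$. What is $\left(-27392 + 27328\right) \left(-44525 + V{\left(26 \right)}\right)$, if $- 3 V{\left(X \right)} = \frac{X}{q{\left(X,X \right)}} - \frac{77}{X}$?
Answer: $\frac{111132352}{39} \approx 2.8495 \cdot 10^{6}$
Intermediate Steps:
$V{\left(X \right)} = - \frac{1}{6} + \frac{77}{3 X}$ ($V{\left(X \right)} = - \frac{\frac{X}{X + X} - \frac{77}{X}}{3} = - \frac{\frac{X}{2 X} - \frac{77}{X}}{3} = - \frac{X \frac{1}{2 X} - \frac{77}{X}}{3} = - \frac{\frac{1}{2} - \frac{77}{X}}{3} = - \frac{1}{6} + \frac{77}{3 X}$)
$\left(-27392 + 27328\right) \left(-44525 + V{\left(26 \right)}\right) = \left(-27392 + 27328\right) \left(-44525 + \frac{154 - 26}{6 \cdot 26}\right) = - 64 \left(-44525 + \frac{1}{6} \cdot \frac{1}{26} \left(154 - 26\right)\right) = - 64 \left(-44525 + \frac{1}{6} \cdot \frac{1}{26} \cdot 128\right) = - 64 \left(-44525 + \frac{32}{39}\right) = \left(-64\right) \left(- \frac{1736443}{39}\right) = \frac{111132352}{39}$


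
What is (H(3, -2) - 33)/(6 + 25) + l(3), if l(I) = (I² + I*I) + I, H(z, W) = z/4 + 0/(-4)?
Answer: 2475/124 ≈ 19.960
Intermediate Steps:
H(z, W) = z/4 (H(z, W) = z*(¼) + 0*(-¼) = z/4 + 0 = z/4)
l(I) = I + 2*I² (l(I) = (I² + I²) + I = 2*I² + I = I + 2*I²)
(H(3, -2) - 33)/(6 + 25) + l(3) = ((¼)*3 - 33)/(6 + 25) + 3*(1 + 2*3) = (¾ - 33)/31 + 3*(1 + 6) = -129/4*1/31 + 3*7 = -129/124 + 21 = 2475/124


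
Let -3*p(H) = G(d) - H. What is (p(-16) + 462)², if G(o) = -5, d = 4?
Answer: 1890625/9 ≈ 2.1007e+5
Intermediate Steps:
p(H) = 5/3 + H/3 (p(H) = -(-5 - H)/3 = 5/3 + H/3)
(p(-16) + 462)² = ((5/3 + (⅓)*(-16)) + 462)² = ((5/3 - 16/3) + 462)² = (-11/3 + 462)² = (1375/3)² = 1890625/9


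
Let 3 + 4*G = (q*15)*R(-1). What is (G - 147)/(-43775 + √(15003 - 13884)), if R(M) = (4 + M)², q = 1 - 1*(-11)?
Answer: -45044475/7664998024 - 1029*√1119/7664998024 ≈ -0.0058811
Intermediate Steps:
q = 12 (q = 1 + 11 = 12)
G = 1617/4 (G = -¾ + ((12*15)*(4 - 1)²)/4 = -¾ + (180*3²)/4 = -¾ + (180*9)/4 = -¾ + (¼)*1620 = -¾ + 405 = 1617/4 ≈ 404.25)
(G - 147)/(-43775 + √(15003 - 13884)) = (1617/4 - 147)/(-43775 + √(15003 - 13884)) = 1029/(4*(-43775 + √1119))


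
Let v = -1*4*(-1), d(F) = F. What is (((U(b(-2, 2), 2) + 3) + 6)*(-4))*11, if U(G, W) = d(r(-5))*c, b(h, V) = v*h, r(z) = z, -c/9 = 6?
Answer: -12276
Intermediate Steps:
c = -54 (c = -9*6 = -54)
v = 4 (v = -4*(-1) = 4)
b(h, V) = 4*h
U(G, W) = 270 (U(G, W) = -5*(-54) = 270)
(((U(b(-2, 2), 2) + 3) + 6)*(-4))*11 = (((270 + 3) + 6)*(-4))*11 = ((273 + 6)*(-4))*11 = (279*(-4))*11 = -1116*11 = -12276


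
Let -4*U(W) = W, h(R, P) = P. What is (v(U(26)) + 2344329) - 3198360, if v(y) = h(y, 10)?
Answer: -854021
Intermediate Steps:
U(W) = -W/4
v(y) = 10
(v(U(26)) + 2344329) - 3198360 = (10 + 2344329) - 3198360 = 2344339 - 3198360 = -854021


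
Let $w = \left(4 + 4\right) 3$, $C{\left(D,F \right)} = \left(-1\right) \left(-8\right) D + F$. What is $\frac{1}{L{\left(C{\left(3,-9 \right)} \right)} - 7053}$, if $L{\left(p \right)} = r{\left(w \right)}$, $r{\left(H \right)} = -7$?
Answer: $- \frac{1}{7060} \approx -0.00014164$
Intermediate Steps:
$C{\left(D,F \right)} = F + 8 D$ ($C{\left(D,F \right)} = 8 D + F = F + 8 D$)
$w = 24$ ($w = 8 \cdot 3 = 24$)
$L{\left(p \right)} = -7$
$\frac{1}{L{\left(C{\left(3,-9 \right)} \right)} - 7053} = \frac{1}{-7 - 7053} = \frac{1}{-7060} = - \frac{1}{7060}$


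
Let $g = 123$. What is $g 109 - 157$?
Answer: $13250$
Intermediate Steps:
$g 109 - 157 = 123 \cdot 109 - 157 = 13407 - 157 = 13250$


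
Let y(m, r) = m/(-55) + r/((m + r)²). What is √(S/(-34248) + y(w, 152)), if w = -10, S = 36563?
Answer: I*√157081534688166/13373844 ≈ 0.93714*I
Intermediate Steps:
y(m, r) = -m/55 + r/(m + r)² (y(m, r) = m*(-1/55) + r/(m + r)² = -m/55 + r/(m + r)²)
√(S/(-34248) + y(w, 152)) = √(36563/(-34248) + (-1/55*(-10) + 152/(-10 + 152)²)) = √(36563*(-1/34248) + (2/11 + 152/142²)) = √(-36563/34248 + (2/11 + 152*(1/20164))) = √(-36563/34248 + (2/11 + 38/5041)) = √(-36563/34248 + 10500/55451) = √(-1667850913/1899085848) = I*√157081534688166/13373844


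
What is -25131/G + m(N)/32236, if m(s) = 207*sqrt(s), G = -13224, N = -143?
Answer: 8377/4408 + 207*I*sqrt(143)/32236 ≈ 1.9004 + 0.076789*I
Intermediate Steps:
-25131/G + m(N)/32236 = -25131/(-13224) + (207*sqrt(-143))/32236 = -25131*(-1/13224) + (207*(I*sqrt(143)))*(1/32236) = 8377/4408 + (207*I*sqrt(143))*(1/32236) = 8377/4408 + 207*I*sqrt(143)/32236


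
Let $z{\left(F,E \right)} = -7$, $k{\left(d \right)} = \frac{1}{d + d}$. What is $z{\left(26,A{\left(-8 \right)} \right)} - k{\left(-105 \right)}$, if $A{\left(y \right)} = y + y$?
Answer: $- \frac{1469}{210} \approx -6.9952$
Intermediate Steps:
$A{\left(y \right)} = 2 y$
$k{\left(d \right)} = \frac{1}{2 d}$
$z{\left(26,A{\left(-8 \right)} \right)} - k{\left(-105 \right)} = -7 - \frac{1}{2 \left(-105\right)} = -7 - \frac{1}{2} \left(- \frac{1}{105}\right) = -7 - - \frac{1}{210} = -7 + \frac{1}{210} = - \frac{1469}{210}$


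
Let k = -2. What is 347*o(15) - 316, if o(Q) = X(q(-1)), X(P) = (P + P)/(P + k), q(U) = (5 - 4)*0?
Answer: -316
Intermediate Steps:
q(U) = 0 (q(U) = 1*0 = 0)
X(P) = 2*P/(-2 + P) (X(P) = (P + P)/(P - 2) = (2*P)/(-2 + P) = 2*P/(-2 + P))
o(Q) = 0 (o(Q) = 2*0/(-2 + 0) = 2*0/(-2) = 2*0*(-½) = 0)
347*o(15) - 316 = 347*0 - 316 = 0 - 316 = -316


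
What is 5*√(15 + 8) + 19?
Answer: 19 + 5*√23 ≈ 42.979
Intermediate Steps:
5*√(15 + 8) + 19 = 5*√23 + 19 = 19 + 5*√23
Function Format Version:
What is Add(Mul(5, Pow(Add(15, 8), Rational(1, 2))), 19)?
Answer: Add(19, Mul(5, Pow(23, Rational(1, 2)))) ≈ 42.979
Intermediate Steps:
Add(Mul(5, Pow(Add(15, 8), Rational(1, 2))), 19) = Add(Mul(5, Pow(23, Rational(1, 2))), 19) = Add(19, Mul(5, Pow(23, Rational(1, 2))))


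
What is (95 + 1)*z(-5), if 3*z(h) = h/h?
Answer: 32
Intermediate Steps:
z(h) = ⅓ (z(h) = (h/h)/3 = (⅓)*1 = ⅓)
(95 + 1)*z(-5) = (95 + 1)*(⅓) = 96*(⅓) = 32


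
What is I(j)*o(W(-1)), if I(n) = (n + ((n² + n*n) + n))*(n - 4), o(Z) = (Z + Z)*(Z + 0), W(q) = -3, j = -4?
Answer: -3456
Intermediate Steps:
o(Z) = 2*Z² (o(Z) = (2*Z)*Z = 2*Z²)
I(n) = (-4 + n)*(2*n + 2*n²) (I(n) = (n + ((n² + n²) + n))*(-4 + n) = (n + (2*n² + n))*(-4 + n) = (n + (n + 2*n²))*(-4 + n) = (2*n + 2*n²)*(-4 + n) = (-4 + n)*(2*n + 2*n²))
I(j)*o(W(-1)) = (2*(-4)*(-4 + (-4)² - 3*(-4)))*(2*(-3)²) = (2*(-4)*(-4 + 16 + 12))*(2*9) = (2*(-4)*24)*18 = -192*18 = -3456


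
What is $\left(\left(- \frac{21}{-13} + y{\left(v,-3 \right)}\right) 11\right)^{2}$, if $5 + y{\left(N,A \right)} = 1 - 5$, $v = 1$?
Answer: $\frac{1115136}{169} \approx 6598.4$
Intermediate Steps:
$y{\left(N,A \right)} = -9$ ($y{\left(N,A \right)} = -5 + \left(1 - 5\right) = -5 - 4 = -9$)
$\left(\left(- \frac{21}{-13} + y{\left(v,-3 \right)}\right) 11\right)^{2} = \left(\left(- \frac{21}{-13} - 9\right) 11\right)^{2} = \left(\left(\left(-21\right) \left(- \frac{1}{13}\right) - 9\right) 11\right)^{2} = \left(\left(\frac{21}{13} - 9\right) 11\right)^{2} = \left(\left(- \frac{96}{13}\right) 11\right)^{2} = \left(- \frac{1056}{13}\right)^{2} = \frac{1115136}{169}$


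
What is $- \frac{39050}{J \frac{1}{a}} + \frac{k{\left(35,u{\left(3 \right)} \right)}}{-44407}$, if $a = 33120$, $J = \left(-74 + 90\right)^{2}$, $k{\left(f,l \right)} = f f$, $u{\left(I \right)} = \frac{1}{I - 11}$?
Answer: $- \frac{897393313525}{177628} \approx -5.0521 \cdot 10^{6}$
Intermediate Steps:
$u{\left(I \right)} = \frac{1}{-11 + I}$
$k{\left(f,l \right)} = f^{2}$
$J = 256$ ($J = 16^{2} = 256$)
$- \frac{39050}{J \frac{1}{a}} + \frac{k{\left(35,u{\left(3 \right)} \right)}}{-44407} = - \frac{39050}{256 \cdot \frac{1}{33120}} + \frac{35^{2}}{-44407} = - \frac{39050}{256 \cdot \frac{1}{33120}} + 1225 \left(- \frac{1}{44407}\right) = - \frac{39050}{\frac{8}{1035}} - \frac{1225}{44407} = \left(-39050\right) \frac{1035}{8} - \frac{1225}{44407} = - \frac{20208375}{4} - \frac{1225}{44407} = - \frac{897393313525}{177628}$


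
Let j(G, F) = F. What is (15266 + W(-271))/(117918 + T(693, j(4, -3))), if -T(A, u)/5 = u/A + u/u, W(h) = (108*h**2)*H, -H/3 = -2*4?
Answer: 21988236039/13618954 ≈ 1614.5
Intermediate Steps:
H = 24 (H = -(-6)*4 = -3*(-8) = 24)
W(h) = 2592*h**2 (W(h) = (108*h**2)*24 = 2592*h**2)
T(A, u) = -5 - 5*u/A (T(A, u) = -5*(u/A + u/u) = -5*(u/A + 1) = -5*(1 + u/A) = -5 - 5*u/A)
(15266 + W(-271))/(117918 + T(693, j(4, -3))) = (15266 + 2592*(-271)**2)/(117918 + (-5 - 5*(-3)/693)) = (15266 + 2592*73441)/(117918 + (-5 - 5*(-3)*1/693)) = (15266 + 190359072)/(117918 + (-5 + 5/231)) = 190374338/(117918 - 1150/231) = 190374338/(27237908/231) = 190374338*(231/27237908) = 21988236039/13618954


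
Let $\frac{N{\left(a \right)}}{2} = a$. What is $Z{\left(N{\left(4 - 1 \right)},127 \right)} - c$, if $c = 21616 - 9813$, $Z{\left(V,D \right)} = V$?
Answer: $-11797$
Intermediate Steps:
$N{\left(a \right)} = 2 a$
$c = 11803$ ($c = 21616 - 9813 = 11803$)
$Z{\left(N{\left(4 - 1 \right)},127 \right)} - c = 2 \left(4 - 1\right) - 11803 = 2 \cdot 3 - 11803 = 6 - 11803 = -11797$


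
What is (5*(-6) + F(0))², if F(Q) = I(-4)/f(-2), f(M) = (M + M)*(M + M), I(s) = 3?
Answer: 227529/256 ≈ 888.79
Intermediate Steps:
f(M) = 4*M² (f(M) = (2*M)*(2*M) = 4*M²)
F(Q) = 3/16 (F(Q) = 3/((4*(-2)²)) = 3/((4*4)) = 3/16)
(5*(-6) + F(0))² = (5*(-6) + 3/16)² = (-30 + 3/16)² = (-477/16)² = 227529/256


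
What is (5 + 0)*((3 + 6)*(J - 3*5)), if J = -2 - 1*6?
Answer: -1035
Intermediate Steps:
J = -8 (J = -2 - 6 = -8)
(5 + 0)*((3 + 6)*(J - 3*5)) = (5 + 0)*((3 + 6)*(-8 - 3*5)) = 5*(9*(-8 - 15)) = 5*(9*(-23)) = 5*(-207) = -1035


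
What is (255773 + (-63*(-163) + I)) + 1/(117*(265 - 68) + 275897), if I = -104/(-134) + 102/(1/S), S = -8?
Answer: 5312328415591/20029382 ≈ 2.6523e+5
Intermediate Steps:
I = -54620/67 (I = -104/(-134) + 102/(1/(-8)) = -104*(-1/134) + 102/(-⅛) = 52/67 + 102*(-8) = 52/67 - 816 = -54620/67 ≈ -815.22)
(255773 + (-63*(-163) + I)) + 1/(117*(265 - 68) + 275897) = (255773 + (-63*(-163) - 54620/67)) + 1/(117*(265 - 68) + 275897) = (255773 + (10269 - 54620/67)) + 1/(117*197 + 275897) = (255773 + 633403/67) + 1/(23049 + 275897) = 17770194/67 + 1/298946 = 5312328415591/20029382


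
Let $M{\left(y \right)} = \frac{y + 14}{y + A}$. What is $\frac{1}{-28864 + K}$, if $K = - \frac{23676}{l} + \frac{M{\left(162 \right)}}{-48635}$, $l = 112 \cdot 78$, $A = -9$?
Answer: $- \frac{5417160840}{156375612012703} \approx -3.4642 \cdot 10^{-5}$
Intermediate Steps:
$l = 8736$
$M{\left(y \right)} = \frac{14 + y}{-9 + y}$ ($M{\left(y \right)} = \frac{y + 14}{y - 9} = \frac{14 + y}{-9 + y}$)
$K = - \frac{14681526943}{5417160840}$ ($K = - \frac{23676}{8736} + \frac{\frac{1}{-9 + 162} \left(14 + 162\right)}{-48635} = \left(-23676\right) \frac{1}{8736} + \frac{1}{153} \cdot 176 \left(- \frac{1}{48635}\right) = - \frac{1973}{728} + \frac{1}{153} \cdot 176 \left(- \frac{1}{48635}\right) = - \frac{1973}{728} + \frac{176}{153} \left(- \frac{1}{48635}\right) = - \frac{1973}{728} - \frac{176}{7441155} = - \frac{14681526943}{5417160840} \approx -2.7102$)
$\frac{1}{-28864 + K} = \frac{1}{-28864 - \frac{14681526943}{5417160840}} = \frac{1}{- \frac{156375612012703}{5417160840}} = - \frac{5417160840}{156375612012703}$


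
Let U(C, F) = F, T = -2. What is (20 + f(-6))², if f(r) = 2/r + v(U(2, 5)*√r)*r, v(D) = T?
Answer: 9025/9 ≈ 1002.8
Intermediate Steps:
v(D) = -2
f(r) = -2*r + 2/r (f(r) = 2/r - 2*r = -2*r + 2/r)
(20 + f(-6))² = (20 + (-2*(-6) + 2/(-6)))² = (20 + (12 + 2*(-⅙)))² = (20 + (12 - ⅓))² = (20 + 35/3)² = (95/3)² = 9025/9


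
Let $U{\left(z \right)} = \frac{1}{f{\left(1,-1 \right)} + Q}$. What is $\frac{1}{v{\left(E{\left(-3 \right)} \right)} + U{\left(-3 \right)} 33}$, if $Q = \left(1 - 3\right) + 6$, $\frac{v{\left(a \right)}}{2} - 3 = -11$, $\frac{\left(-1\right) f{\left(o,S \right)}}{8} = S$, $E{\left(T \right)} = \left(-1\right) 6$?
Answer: $- \frac{4}{53} \approx -0.075472$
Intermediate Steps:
$E{\left(T \right)} = -6$
$f{\left(o,S \right)} = - 8 S$
$v{\left(a \right)} = -16$ ($v{\left(a \right)} = 6 + 2 \left(-11\right) = 6 - 22 = -16$)
$Q = 4$ ($Q = -2 + 6 = 4$)
$U{\left(z \right)} = \frac{1}{12}$ ($U{\left(z \right)} = \frac{1}{\left(-8\right) \left(-1\right) + 4} = \frac{1}{8 + 4} = \frac{1}{12}$)
$\frac{1}{v{\left(E{\left(-3 \right)} \right)} + U{\left(-3 \right)} 33} = \frac{1}{-16 + \frac{1}{12} \cdot 33} = \frac{1}{-16 + \frac{11}{4}} = \frac{1}{- \frac{53}{4}} = - \frac{4}{53}$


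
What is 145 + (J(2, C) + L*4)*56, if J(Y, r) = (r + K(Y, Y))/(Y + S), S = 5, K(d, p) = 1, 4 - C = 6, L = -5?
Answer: -983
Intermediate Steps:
C = -2 (C = 4 - 1*6 = 4 - 6 = -2)
J(Y, r) = (1 + r)/(5 + Y) (J(Y, r) = (r + 1)/(Y + 5) = (1 + r)/(5 + Y))
145 + (J(2, C) + L*4)*56 = 145 + ((1 - 2)/(5 + 2) - 5*4)*56 = 145 + (-1/7 - 20)*56 = 145 + ((⅐)*(-1) - 20)*56 = 145 + (-⅐ - 20)*56 = 145 - 141/7*56 = 145 - 1128 = -983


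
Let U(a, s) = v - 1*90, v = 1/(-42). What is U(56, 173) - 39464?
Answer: -1661269/42 ≈ -39554.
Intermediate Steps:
v = -1/42 ≈ -0.023810
U(a, s) = -3781/42 (U(a, s) = -1/42 - 1*90 = -1/42 - 90 = -3781/42)
U(56, 173) - 39464 = -3781/42 - 39464 = -1661269/42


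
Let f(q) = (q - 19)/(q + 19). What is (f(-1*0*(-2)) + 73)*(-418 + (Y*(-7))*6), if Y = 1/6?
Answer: -30600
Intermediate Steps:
f(q) = (-19 + q)/(19 + q)
Y = 1/6 ≈ 0.16667
(f(-1*0*(-2)) + 73)*(-418 + (Y*(-7))*6) = ((-19 - 1*0*(-2))/(19 - 1*0*(-2)) + 73)*(-418 + ((1/6)*(-7))*6) = ((-19 + 0*(-2))/(19 + 0*(-2)) + 73)*(-418 - 7/6*6) = ((-19 + 0)/(19 + 0) + 73)*(-418 - 7) = (-19/19 + 73)*(-425) = ((1/19)*(-19) + 73)*(-425) = (-1 + 73)*(-425) = 72*(-425) = -30600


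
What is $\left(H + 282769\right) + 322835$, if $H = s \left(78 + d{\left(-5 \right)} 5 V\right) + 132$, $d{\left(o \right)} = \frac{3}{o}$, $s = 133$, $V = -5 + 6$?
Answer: $615711$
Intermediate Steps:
$V = 1$
$H = 10107$ ($H = 133 \left(78 + \frac{3}{-5} \cdot 5 \cdot 1\right) + 132 = 133 \left(78 + 3 \left(- \frac{1}{5}\right) 5 \cdot 1\right) + 132 = 133 \left(78 + \left(- \frac{3}{5}\right) 5 \cdot 1\right) + 132 = 133 \left(78 - 3\right) + 132 = 133 \cdot 75 + 132 = 9975 + 132 = 10107$)
$\left(H + 282769\right) + 322835 = \left(10107 + 282769\right) + 322835 = 292876 + 322835 = 615711$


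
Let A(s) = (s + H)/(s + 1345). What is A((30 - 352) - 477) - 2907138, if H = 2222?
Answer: -1587295925/546 ≈ -2.9071e+6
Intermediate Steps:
A(s) = (2222 + s)/(1345 + s) (A(s) = (s + 2222)/(s + 1345) = (2222 + s)/(1345 + s))
A((30 - 352) - 477) - 2907138 = (2222 + ((30 - 352) - 477))/(1345 + ((30 - 352) - 477)) - 2907138 = (2222 + (-322 - 477))/(1345 + (-322 - 477)) - 2907138 = (2222 - 799)/(1345 - 799) - 2907138 = 1423/546 - 2907138 = -1587295925/546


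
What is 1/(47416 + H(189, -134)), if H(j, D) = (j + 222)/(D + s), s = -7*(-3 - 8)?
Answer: 19/900767 ≈ 2.1093e-5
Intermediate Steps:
s = 77 (s = -7*(-11) = 77)
H(j, D) = (222 + j)/(77 + D) (H(j, D) = (j + 222)/(D + 77) = (222 + j)/(77 + D))
1/(47416 + H(189, -134)) = 1/(47416 + (222 + 189)/(77 - 134)) = 1/(47416 + 411/(-57)) = 1/(47416 - 1/57*411) = 1/(47416 - 137/19) = 1/(900767/19) = 19/900767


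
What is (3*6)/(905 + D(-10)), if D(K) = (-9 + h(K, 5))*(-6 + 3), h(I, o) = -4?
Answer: 9/472 ≈ 0.019068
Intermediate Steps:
D(K) = 39 (D(K) = (-9 - 4)*(-6 + 3) = -13*(-3) = 39)
(3*6)/(905 + D(-10)) = (3*6)/(905 + 39) = 18/944 = (1/944)*18 = 9/472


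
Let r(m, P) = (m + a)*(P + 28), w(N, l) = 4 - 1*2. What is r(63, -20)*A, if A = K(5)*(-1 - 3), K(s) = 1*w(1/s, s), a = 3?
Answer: -4224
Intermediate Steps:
w(N, l) = 2 (w(N, l) = 4 - 2 = 2)
K(s) = 2 (K(s) = 1*2 = 2)
r(m, P) = (3 + m)*(28 + P) (r(m, P) = (m + 3)*(P + 28) = (3 + m)*(28 + P))
A = -8 (A = 2*(-1 - 3) = 2*(-4) = -8)
r(63, -20)*A = (84 + 3*(-20) + 28*63 - 20*63)*(-8) = (84 - 60 + 1764 - 1260)*(-8) = 528*(-8) = -4224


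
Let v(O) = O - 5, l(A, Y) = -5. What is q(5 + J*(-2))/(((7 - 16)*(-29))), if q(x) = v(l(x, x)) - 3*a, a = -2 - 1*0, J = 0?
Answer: -4/261 ≈ -0.015326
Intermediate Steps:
v(O) = -5 + O
a = -2 (a = -2 + 0 = -2)
q(x) = -4 (q(x) = (-5 - 5) - 3*(-2) = -10 + 6 = -4)
q(5 + J*(-2))/(((7 - 16)*(-29))) = -4*(-1/(29*(7 - 16))) = -4/((-9*(-29))) = -4/261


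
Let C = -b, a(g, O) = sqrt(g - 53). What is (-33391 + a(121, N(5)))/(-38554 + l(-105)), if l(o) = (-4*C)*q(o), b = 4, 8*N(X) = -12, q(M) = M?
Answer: 33391/40234 - sqrt(17)/20117 ≈ 0.82971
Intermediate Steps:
N(X) = -3/2 (N(X) = (1/8)*(-12) = -3/2)
a(g, O) = sqrt(-53 + g)
C = -4 (C = -1*4 = -4)
l(o) = 16*o (l(o) = (-4*(-4))*o = 16*o)
(-33391 + a(121, N(5)))/(-38554 + l(-105)) = (-33391 + sqrt(-53 + 121))/(-38554 + 16*(-105)) = (-33391 + sqrt(68))/(-38554 - 1680) = (-33391 + 2*sqrt(17))/(-40234) = (-33391 + 2*sqrt(17))*(-1/40234) = 33391/40234 - sqrt(17)/20117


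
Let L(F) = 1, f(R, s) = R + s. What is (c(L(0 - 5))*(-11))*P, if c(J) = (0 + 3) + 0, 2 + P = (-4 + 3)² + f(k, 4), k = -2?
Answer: -33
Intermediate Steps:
P = 1 (P = -2 + ((-4 + 3)² + (-2 + 4)) = -2 + ((-1)² + 2) = -2 + (1 + 2) = -2 + 3 = 1)
c(J) = 3 (c(J) = 3 + 0 = 3)
(c(L(0 - 5))*(-11))*P = (3*(-11))*1 = -33*1 = -33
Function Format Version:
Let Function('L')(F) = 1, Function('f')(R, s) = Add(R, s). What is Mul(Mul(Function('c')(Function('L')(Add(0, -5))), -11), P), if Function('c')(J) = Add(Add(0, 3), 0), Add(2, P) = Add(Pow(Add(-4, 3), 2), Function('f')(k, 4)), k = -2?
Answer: -33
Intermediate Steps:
P = 1 (P = Add(-2, Add(Pow(Add(-4, 3), 2), Add(-2, 4))) = Add(-2, Add(Pow(-1, 2), 2)) = Add(-2, Add(1, 2)) = Add(-2, 3) = 1)
Function('c')(J) = 3 (Function('c')(J) = Add(3, 0) = 3)
Mul(Mul(Function('c')(Function('L')(Add(0, -5))), -11), P) = Mul(Mul(3, -11), 1) = Mul(-33, 1) = -33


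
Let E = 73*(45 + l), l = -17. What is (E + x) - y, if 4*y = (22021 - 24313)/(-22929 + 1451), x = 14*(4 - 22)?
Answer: 38488003/21478 ≈ 1792.0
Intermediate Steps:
x = -252 (x = 14*(-18) = -252)
E = 2044 (E = 73*(45 - 17) = 73*28 = 2044)
y = 573/21478 (y = ((22021 - 24313)/(-22929 + 1451))/4 = (-2292/(-21478))/4 = (-2292*(-1/21478))/4 = (¼)*(1146/10739) = 573/21478 ≈ 0.026678)
(E + x) - y = (2044 - 252) - 1*573/21478 = 1792 - 573/21478 = 38488003/21478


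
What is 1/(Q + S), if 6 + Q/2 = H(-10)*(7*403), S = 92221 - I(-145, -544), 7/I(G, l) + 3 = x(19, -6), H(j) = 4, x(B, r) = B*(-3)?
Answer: 60/6886627 ≈ 8.7125e-6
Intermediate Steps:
x(B, r) = -3*B
I(G, l) = -7/60 (I(G, l) = 7/(-3 - 3*19) = 7/(-3 - 57) = 7/(-60) = 7*(-1/60) = -7/60)
S = 5533267/60 (S = 92221 - 1*(-7/60) = 92221 + 7/60 = 5533267/60 ≈ 92221.)
Q = 22556 (Q = -12 + 2*(4*(7*403)) = -12 + 2*(4*2821) = -12 + 2*11284 = -12 + 22568 = 22556)
1/(Q + S) = 1/(22556 + 5533267/60) = 1/(6886627/60) = 60/6886627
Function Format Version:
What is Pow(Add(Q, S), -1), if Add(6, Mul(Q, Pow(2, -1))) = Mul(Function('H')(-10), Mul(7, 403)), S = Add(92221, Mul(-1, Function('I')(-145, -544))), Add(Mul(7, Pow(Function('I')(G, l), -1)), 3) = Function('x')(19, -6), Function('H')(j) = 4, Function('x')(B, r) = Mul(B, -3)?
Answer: Rational(60, 6886627) ≈ 8.7125e-6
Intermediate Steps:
Function('x')(B, r) = Mul(-3, B)
Function('I')(G, l) = Rational(-7, 60) (Function('I')(G, l) = Mul(7, Pow(Add(-3, Mul(-3, 19)), -1)) = Mul(7, Pow(Add(-3, -57), -1)) = Mul(7, Pow(-60, -1)) = Mul(7, Rational(-1, 60)) = Rational(-7, 60))
S = Rational(5533267, 60) (S = Add(92221, Mul(-1, Rational(-7, 60))) = Add(92221, Rational(7, 60)) = Rational(5533267, 60) ≈ 92221.)
Q = 22556 (Q = Add(-12, Mul(2, Mul(4, Mul(7, 403)))) = Add(-12, Mul(2, Mul(4, 2821))) = Add(-12, Mul(2, 11284)) = Add(-12, 22568) = 22556)
Pow(Add(Q, S), -1) = Pow(Add(22556, Rational(5533267, 60)), -1) = Pow(Rational(6886627, 60), -1) = Rational(60, 6886627)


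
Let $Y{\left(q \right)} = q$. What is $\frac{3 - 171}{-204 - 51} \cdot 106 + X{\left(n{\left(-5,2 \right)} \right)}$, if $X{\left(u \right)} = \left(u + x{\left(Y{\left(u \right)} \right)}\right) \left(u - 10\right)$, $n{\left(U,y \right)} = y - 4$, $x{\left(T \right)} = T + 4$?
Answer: $\frac{5936}{85} \approx 69.835$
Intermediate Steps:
$x{\left(T \right)} = 4 + T$
$n{\left(U,y \right)} = -4 + y$
$X{\left(u \right)} = \left(-10 + u\right) \left(4 + 2 u\right)$ ($X{\left(u \right)} = \left(u + \left(4 + u\right)\right) \left(u - 10\right) = \left(4 + 2 u\right) \left(-10 + u\right) = \left(-10 + u\right) \left(4 + 2 u\right)$)
$\frac{3 - 171}{-204 - 51} \cdot 106 + X{\left(n{\left(-5,2 \right)} \right)} = \frac{3 - 171}{-204 - 51} \cdot 106 - \left(40 - 2 \left(-4 + 2\right)^{2} + 16 \left(-4 + 2\right)\right) = - \frac{168}{-255} \cdot 106 - \left(8 - 8\right) = \left(-168\right) \left(- \frac{1}{255}\right) 106 + \left(-40 + 32 + 2 \cdot 4\right) = \frac{56}{85} \cdot 106 + \left(-40 + 32 + 8\right) = \frac{5936}{85} + 0 = \frac{5936}{85}$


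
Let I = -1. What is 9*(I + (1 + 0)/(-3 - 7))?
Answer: -99/10 ≈ -9.9000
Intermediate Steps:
9*(I + (1 + 0)/(-3 - 7)) = 9*(-1 + (1 + 0)/(-3 - 7)) = 9*(-1 + 1/(-10)) = 9*(-1 + 1*(-1/10)) = 9*(-1 - 1/10) = 9*(-11/10) = -99/10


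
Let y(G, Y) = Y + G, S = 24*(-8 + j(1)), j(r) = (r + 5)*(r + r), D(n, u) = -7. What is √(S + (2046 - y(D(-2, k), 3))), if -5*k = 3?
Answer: √2146 ≈ 46.325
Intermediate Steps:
k = -⅗ (k = -⅕*3 = -⅗ ≈ -0.60000)
j(r) = 2*r*(5 + r) (j(r) = (5 + r)*(2*r) = 2*r*(5 + r))
S = 96 (S = 24*(-8 + 2*1*(5 + 1)) = 24*(-8 + 2*1*6) = 24*(-8 + 12) = 24*4 = 96)
y(G, Y) = G + Y
√(S + (2046 - y(D(-2, k), 3))) = √(96 + (2046 - (-7 + 3))) = √(96 + (2046 - 1*(-4))) = √(96 + (2046 + 4)) = √(96 + 2050) = √2146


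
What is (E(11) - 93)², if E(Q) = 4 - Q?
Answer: 10000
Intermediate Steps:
(E(11) - 93)² = ((4 - 1*11) - 93)² = ((4 - 11) - 93)² = (-7 - 93)² = (-100)² = 10000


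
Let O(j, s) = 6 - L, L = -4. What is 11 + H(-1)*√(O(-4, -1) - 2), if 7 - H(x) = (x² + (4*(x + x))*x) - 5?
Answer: 11 + 6*√2 ≈ 19.485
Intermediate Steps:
O(j, s) = 10 (O(j, s) = 6 - 1*(-4) = 6 + 4 = 10)
H(x) = 12 - 9*x² (H(x) = 7 - ((x² + (4*(x + x))*x) - 5) = 7 - ((x² + (4*(2*x))*x) - 5) = 7 - ((x² + (8*x)*x) - 5) = 7 - ((x² + 8*x²) - 5) = 7 - (9*x² - 5) = 7 - (-5 + 9*x²) = 7 + (5 - 9*x²) = 12 - 9*x²)
11 + H(-1)*√(O(-4, -1) - 2) = 11 + (12 - 9*(-1)²)*√(10 - 2) = 11 + (12 - 9*1)*√8 = 11 + (12 - 9)*(2*√2) = 11 + 3*(2*√2) = 11 + 6*√2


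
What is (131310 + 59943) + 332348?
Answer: 523601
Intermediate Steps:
(131310 + 59943) + 332348 = 191253 + 332348 = 523601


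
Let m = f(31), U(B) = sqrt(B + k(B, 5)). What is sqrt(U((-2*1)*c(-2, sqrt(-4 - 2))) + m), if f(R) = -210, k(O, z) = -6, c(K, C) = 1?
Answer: sqrt(-210 + 2*I*sqrt(2)) ≈ 0.09759 + 14.492*I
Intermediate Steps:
U(B) = sqrt(-6 + B) (U(B) = sqrt(B - 6) = sqrt(-6 + B))
m = -210
sqrt(U((-2*1)*c(-2, sqrt(-4 - 2))) + m) = sqrt(sqrt(-6 - 2*1*1) - 210) = sqrt(sqrt(-6 - 2*1) - 210) = sqrt(sqrt(-6 - 2) - 210) = sqrt(sqrt(-8) - 210) = sqrt(2*I*sqrt(2) - 210) = sqrt(-210 + 2*I*sqrt(2))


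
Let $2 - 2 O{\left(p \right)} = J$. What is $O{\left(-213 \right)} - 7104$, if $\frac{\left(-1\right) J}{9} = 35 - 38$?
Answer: $- \frac{14233}{2} \approx -7116.5$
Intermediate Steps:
$J = 27$ ($J = - 9 \left(35 - 38\right) = \left(-9\right) \left(-3\right) = 27$)
$O{\left(p \right)} = - \frac{25}{2}$ ($O{\left(p \right)} = 1 - \frac{27}{2} = - \frac{25}{2}$)
$O{\left(-213 \right)} - 7104 = - \frac{25}{2} - 7104 = - \frac{14233}{2}$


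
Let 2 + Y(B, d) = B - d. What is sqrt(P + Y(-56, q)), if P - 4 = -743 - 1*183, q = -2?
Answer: I*sqrt(978) ≈ 31.273*I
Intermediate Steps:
P = -922 (P = 4 + (-743 - 1*183) = 4 + (-743 - 183) = 4 - 926 = -922)
Y(B, d) = -2 + B - d (Y(B, d) = -2 + (B - d) = -2 + B - d)
sqrt(P + Y(-56, q)) = sqrt(-922 + (-2 - 56 - 1*(-2))) = sqrt(-922 + (-2 - 56 + 2)) = sqrt(-922 - 56) = sqrt(-978) = I*sqrt(978)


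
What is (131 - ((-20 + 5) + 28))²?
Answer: 13924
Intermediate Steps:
(131 - ((-20 + 5) + 28))² = (131 - (-15 + 28))² = (131 - 1*13)² = (131 - 13)² = 118² = 13924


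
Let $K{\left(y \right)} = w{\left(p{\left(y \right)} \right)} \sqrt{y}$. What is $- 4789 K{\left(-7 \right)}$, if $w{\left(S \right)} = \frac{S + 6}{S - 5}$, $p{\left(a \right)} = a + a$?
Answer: $- \frac{38312 i \sqrt{7}}{19} \approx - 5334.9 i$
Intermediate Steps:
$p{\left(a \right)} = 2 a$
$w{\left(S \right)} = \frac{6 + S}{-5 + S}$
$K{\left(y \right)} = \frac{\sqrt{y} \left(6 + 2 y\right)}{-5 + 2 y}$ ($K{\left(y \right)} = \frac{6 + 2 y}{-5 + 2 y} \sqrt{y} = \frac{\sqrt{y} \left(6 + 2 y\right)}{-5 + 2 y}$)
$- 4789 K{\left(-7 \right)} = - 4789 \frac{2 \sqrt{-7} \left(3 - 7\right)}{-5 + 2 \left(-7\right)} = - 4789 \cdot 2 i \sqrt{7} \frac{1}{-5 - 14} \left(-4\right) = - 4789 \cdot 2 i \sqrt{7} \frac{1}{-19} \left(-4\right) = - 4789 \cdot 2 i \sqrt{7} \left(- \frac{1}{19}\right) \left(-4\right) = - 4789 \frac{8 i \sqrt{7}}{19} = - \frac{38312 i \sqrt{7}}{19}$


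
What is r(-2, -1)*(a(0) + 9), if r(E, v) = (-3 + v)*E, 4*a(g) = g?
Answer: 72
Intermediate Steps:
a(g) = g/4
r(E, v) = E*(-3 + v)
r(-2, -1)*(a(0) + 9) = (-2*(-3 - 1))*((¼)*0 + 9) = (-2*(-4))*(0 + 9) = 8*9 = 72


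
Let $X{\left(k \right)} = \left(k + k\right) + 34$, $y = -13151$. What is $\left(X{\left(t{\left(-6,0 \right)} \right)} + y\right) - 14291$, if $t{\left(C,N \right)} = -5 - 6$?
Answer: $-27430$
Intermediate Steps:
$t{\left(C,N \right)} = -11$
$X{\left(k \right)} = 34 + 2 k$ ($X{\left(k \right)} = 2 k + 34 = 34 + 2 k$)
$\left(X{\left(t{\left(-6,0 \right)} \right)} + y\right) - 14291 = \left(\left(34 + 2 \left(-11\right)\right) - 13151\right) - 14291 = \left(\left(34 - 22\right) - 13151\right) - 14291 = \left(12 - 13151\right) - 14291 = -13139 - 14291 = -27430$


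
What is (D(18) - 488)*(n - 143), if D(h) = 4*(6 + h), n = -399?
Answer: 212464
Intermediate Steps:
D(h) = 24 + 4*h
(D(18) - 488)*(n - 143) = ((24 + 4*18) - 488)*(-399 - 143) = ((24 + 72) - 488)*(-542) = (96 - 488)*(-542) = -392*(-542) = 212464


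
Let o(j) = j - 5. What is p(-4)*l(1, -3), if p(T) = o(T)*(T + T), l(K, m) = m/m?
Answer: 72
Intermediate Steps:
l(K, m) = 1
o(j) = -5 + j
p(T) = 2*T*(-5 + T) (p(T) = (-5 + T)*(T + T) = (-5 + T)*(2*T) = 2*T*(-5 + T))
p(-4)*l(1, -3) = (2*(-4)*(-5 - 4))*1 = (2*(-4)*(-9))*1 = 72*1 = 72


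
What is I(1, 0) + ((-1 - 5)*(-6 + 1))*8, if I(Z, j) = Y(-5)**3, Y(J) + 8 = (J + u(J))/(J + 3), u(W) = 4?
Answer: -1455/8 ≈ -181.88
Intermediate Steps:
Y(J) = -8 + (4 + J)/(3 + J) (Y(J) = -8 + (J + 4)/(J + 3) = -8 + (4 + J)/(3 + J))
I(Z, j) = -3375/8 (I(Z, j) = ((-20 - 7*(-5))/(3 - 5))**3 = ((-20 + 35)/(-2))**3 = (-1/2*15)**3 = (-15/2)**3 = -3375/8)
I(1, 0) + ((-1 - 5)*(-6 + 1))*8 = -3375/8 + ((-1 - 5)*(-6 + 1))*8 = -3375/8 - 6*(-5)*8 = -3375/8 + 30*8 = -3375/8 + 240 = -1455/8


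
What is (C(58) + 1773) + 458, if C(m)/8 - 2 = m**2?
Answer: 29159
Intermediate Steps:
C(m) = 16 + 8*m**2
(C(58) + 1773) + 458 = ((16 + 8*58**2) + 1773) + 458 = ((16 + 8*3364) + 1773) + 458 = ((16 + 26912) + 1773) + 458 = (26928 + 1773) + 458 = 28701 + 458 = 29159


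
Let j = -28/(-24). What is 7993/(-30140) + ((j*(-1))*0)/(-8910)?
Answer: -7993/30140 ≈ -0.26520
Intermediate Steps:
j = 7/6 (j = -28*(-1/24) = 7/6 ≈ 1.1667)
7993/(-30140) + ((j*(-1))*0)/(-8910) = 7993/(-30140) + (((7/6)*(-1))*0)/(-8910) = 7993*(-1/30140) - 7/6*0*(-1/8910) = -7993/30140 + 0*(-1/8910) = -7993/30140 + 0 = -7993/30140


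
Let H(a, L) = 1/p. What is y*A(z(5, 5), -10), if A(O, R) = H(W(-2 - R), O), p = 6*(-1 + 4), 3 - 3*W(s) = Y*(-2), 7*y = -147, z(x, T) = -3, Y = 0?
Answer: -7/6 ≈ -1.1667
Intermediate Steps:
y = -21 (y = (1/7)*(-147) = -21)
W(s) = 1 (W(s) = 1 - 0*(-2) = 1 - 1/3*0 = 1 + 0 = 1)
p = 18 (p = 6*3 = 18)
H(a, L) = 1/18
A(O, R) = 1/18
y*A(z(5, 5), -10) = -21*1/18 = -7/6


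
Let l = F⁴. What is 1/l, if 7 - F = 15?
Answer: 1/4096 ≈ 0.00024414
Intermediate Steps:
F = -8 (F = 7 - 1*15 = 7 - 15 = -8)
l = 4096 (l = (-8)⁴ = 4096)
1/l = 1/4096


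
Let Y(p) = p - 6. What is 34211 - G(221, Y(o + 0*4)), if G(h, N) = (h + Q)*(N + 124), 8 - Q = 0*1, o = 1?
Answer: 6960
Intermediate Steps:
Y(p) = -6 + p
Q = 8 (Q = 8 - 0 = 8 - 1*0 = 8 + 0 = 8)
G(h, N) = (8 + h)*(124 + N) (G(h, N) = (h + 8)*(N + 124) = (8 + h)*(124 + N))
34211 - G(221, Y(o + 0*4)) = 34211 - (992 + 8*(-6 + (1 + 0*4)) + 124*221 + (-6 + (1 + 0*4))*221) = 34211 - (992 + 8*(-6 + (1 + 0)) + 27404 + (-6 + (1 + 0))*221) = 34211 - (992 + 8*(-6 + 1) + 27404 + (-6 + 1)*221) = 34211 - (992 + 8*(-5) + 27404 - 5*221) = 34211 - (992 - 40 + 27404 - 1105) = 34211 - 1*27251 = 34211 - 27251 = 6960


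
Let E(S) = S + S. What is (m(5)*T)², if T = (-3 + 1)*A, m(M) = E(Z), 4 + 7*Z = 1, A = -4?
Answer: 2304/49 ≈ 47.020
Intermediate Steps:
Z = -3/7 (Z = -4/7 + (⅐)*1 = -4/7 + ⅐ = -3/7 ≈ -0.42857)
E(S) = 2*S
m(M) = -6/7 (m(M) = 2*(-3/7) = -6/7)
T = 8 (T = (-3 + 1)*(-4) = -2*(-4) = 8)
(m(5)*T)² = (-6/7*8)² = (-48/7)² = 2304/49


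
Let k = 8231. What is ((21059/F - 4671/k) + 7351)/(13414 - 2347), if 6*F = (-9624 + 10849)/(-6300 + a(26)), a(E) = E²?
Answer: -5774956981726/111588284325 ≈ -51.752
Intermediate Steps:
F = -1225/33744 (F = ((-9624 + 10849)/(-6300 + 26²))/6 = (1225/(-6300 + 676))/6 = (1225/(-5624))/6 = (1225*(-1/5624))/6 = (⅙)*(-1225/5624) = -1225/33744 ≈ -0.036303)
((21059/F - 4671/k) + 7351)/(13414 - 2347) = ((21059/(-1225/33744) - 4671/8231) + 7351)/(13414 - 2347) = ((21059*(-33744/1225) - 4671*1/8231) + 7351)/11067 = ((-710614896/1225 - 4671/8231) + 7351)*(1/11067) = (-5849076930951/10082975 + 7351)*(1/11067) = -5774956981726/10082975*1/11067 = -5774956981726/111588284325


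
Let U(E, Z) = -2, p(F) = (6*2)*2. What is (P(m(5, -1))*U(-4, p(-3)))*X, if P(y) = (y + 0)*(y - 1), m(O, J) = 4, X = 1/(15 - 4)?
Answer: -24/11 ≈ -2.1818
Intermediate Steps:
X = 1/11 ≈ 0.090909
p(F) = 24 (p(F) = 12*2 = 24)
P(y) = y*(-1 + y)
(P(m(5, -1))*U(-4, p(-3)))*X = ((4*(-1 + 4))*(-2))*(1/11) = ((4*3)*(-2))*(1/11) = (12*(-2))*(1/11) = -24*1/11 = -24/11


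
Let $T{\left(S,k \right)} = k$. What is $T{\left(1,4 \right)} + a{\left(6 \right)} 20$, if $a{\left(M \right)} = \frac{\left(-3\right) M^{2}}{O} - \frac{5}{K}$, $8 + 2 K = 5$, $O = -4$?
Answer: $\frac{1832}{3} \approx 610.67$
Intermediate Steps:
$K = - \frac{3}{2}$ ($K = -4 + \frac{1}{2} \cdot 5 = -4 + \frac{5}{2} = - \frac{3}{2} \approx -1.5$)
$a{\left(M \right)} = \frac{10}{3} + \frac{3 M^{2}}{4}$ ($a{\left(M \right)} = \frac{\left(-3\right) M^{2}}{-4} - \frac{5}{- \frac{3}{2}} = - 3 M^{2} \left(- \frac{1}{4}\right) - - \frac{10}{3} = \frac{3 M^{2}}{4} + \frac{10}{3} = \frac{10}{3} + \frac{3 M^{2}}{4}$)
$T{\left(1,4 \right)} + a{\left(6 \right)} 20 = 4 + \left(\frac{10}{3} + \frac{3 \cdot 6^{2}}{4}\right) 20 = 4 + \left(\frac{10}{3} + \frac{3}{4} \cdot 36\right) 20 = 4 + \left(\frac{10}{3} + 27\right) 20 = 4 + \frac{91}{3} \cdot 20 = 4 + \frac{1820}{3} = \frac{1832}{3}$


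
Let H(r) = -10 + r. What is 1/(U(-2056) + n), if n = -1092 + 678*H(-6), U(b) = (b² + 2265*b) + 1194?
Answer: -1/440450 ≈ -2.2704e-6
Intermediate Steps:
U(b) = 1194 + b² + 2265*b
n = -11940 (n = -1092 + 678*(-10 - 6) = -1092 + 678*(-16) = -1092 - 10848 = -11940)
1/(U(-2056) + n) = 1/((1194 + (-2056)² + 2265*(-2056)) - 11940) = 1/((1194 + 4227136 - 4656840) - 11940) = 1/(-428510 - 11940) = 1/(-440450) = -1/440450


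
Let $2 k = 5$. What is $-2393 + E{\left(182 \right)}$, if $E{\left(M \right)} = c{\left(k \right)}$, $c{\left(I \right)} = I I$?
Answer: $- \frac{9547}{4} \approx -2386.8$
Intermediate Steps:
$k = \frac{5}{2}$ ($k = \frac{1}{2} \cdot 5 = \frac{5}{2} \approx 2.5$)
$c{\left(I \right)} = I^{2}$
$E{\left(M \right)} = \frac{25}{4}$ ($E{\left(M \right)} = \left(\frac{5}{2}\right)^{2} = \frac{25}{4}$)
$-2393 + E{\left(182 \right)} = -2393 + \frac{25}{4} = - \frac{9547}{4}$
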